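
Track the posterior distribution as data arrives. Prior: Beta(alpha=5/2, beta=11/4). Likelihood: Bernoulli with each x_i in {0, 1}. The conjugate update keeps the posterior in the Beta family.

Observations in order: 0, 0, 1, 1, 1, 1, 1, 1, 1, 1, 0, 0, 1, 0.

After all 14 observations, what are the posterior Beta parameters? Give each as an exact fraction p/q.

alpha=23/2, beta=31/4

obs 1: x=0 → posterior Beta(5/2, 15/4)
obs 2: x=0 → posterior Beta(5/2, 19/4)
obs 3: x=1 → posterior Beta(7/2, 19/4)
obs 4: x=1 → posterior Beta(9/2, 19/4)
obs 5: x=1 → posterior Beta(11/2, 19/4)
obs 6: x=1 → posterior Beta(13/2, 19/4)
obs 7: x=1 → posterior Beta(15/2, 19/4)
obs 8: x=1 → posterior Beta(17/2, 19/4)
obs 9: x=1 → posterior Beta(19/2, 19/4)
obs 10: x=1 → posterior Beta(21/2, 19/4)
obs 11: x=0 → posterior Beta(21/2, 23/4)
obs 12: x=0 → posterior Beta(21/2, 27/4)
obs 13: x=1 → posterior Beta(23/2, 27/4)
obs 14: x=0 → posterior Beta(23/2, 31/4)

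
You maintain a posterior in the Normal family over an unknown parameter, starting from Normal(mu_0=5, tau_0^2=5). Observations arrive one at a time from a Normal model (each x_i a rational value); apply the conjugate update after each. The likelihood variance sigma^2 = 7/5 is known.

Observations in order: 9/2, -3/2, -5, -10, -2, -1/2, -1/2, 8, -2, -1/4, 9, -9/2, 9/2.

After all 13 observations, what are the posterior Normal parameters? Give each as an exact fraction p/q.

mu_0=115/1328, tau_0^2=35/332

obs 1: x=9/2 → posterior Normal(295/64, 35/32)
obs 2: x=-3/2 → posterior Normal(110/57, 35/57)
obs 3: x=-5 → posterior Normal(-15/82, 35/82)
obs 4: x=-10 → posterior Normal(-265/107, 35/107)
obs 5: x=-2 → posterior Normal(-105/44, 35/132)
obs 6: x=-1/2 → posterior Normal(-655/314, 35/157)
obs 7: x=-1/2 → posterior Normal(-170/91, 5/26)
obs 8: x=8 → posterior Normal(-140/207, 35/207)
obs 9: x=-2 → posterior Normal(-95/116, 35/232)
obs 10: x=-1/4 → posterior Normal(-785/1028, 35/257)
obs 11: x=9 → posterior Normal(115/1128, 35/282)
obs 12: x=-9/2 → posterior Normal(-335/1228, 35/307)
obs 13: x=9/2 → posterior Normal(115/1328, 35/332)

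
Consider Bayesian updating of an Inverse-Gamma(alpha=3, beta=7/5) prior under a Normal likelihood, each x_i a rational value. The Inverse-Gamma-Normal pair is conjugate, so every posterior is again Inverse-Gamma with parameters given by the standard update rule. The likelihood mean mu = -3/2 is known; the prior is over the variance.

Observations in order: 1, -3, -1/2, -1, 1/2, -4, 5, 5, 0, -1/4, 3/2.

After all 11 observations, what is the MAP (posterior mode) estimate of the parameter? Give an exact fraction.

9609/1520

obs 1: x=1 → posterior Inverse-Gamma(7/2, 181/40)
obs 2: x=-3 → posterior Inverse-Gamma(4, 113/20)
obs 3: x=-1/2 → posterior Inverse-Gamma(9/2, 123/20)
obs 4: x=-1 → posterior Inverse-Gamma(5, 251/40)
obs 5: x=1/2 → posterior Inverse-Gamma(11/2, 331/40)
obs 6: x=-4 → posterior Inverse-Gamma(6, 57/5)
obs 7: x=5 → posterior Inverse-Gamma(13/2, 1301/40)
obs 8: x=5 → posterior Inverse-Gamma(7, 1073/20)
obs 9: x=0 → posterior Inverse-Gamma(15/2, 2191/40)
obs 10: x=-1/4 → posterior Inverse-Gamma(8, 8889/160)
obs 11: x=3/2 → posterior Inverse-Gamma(17/2, 9609/160)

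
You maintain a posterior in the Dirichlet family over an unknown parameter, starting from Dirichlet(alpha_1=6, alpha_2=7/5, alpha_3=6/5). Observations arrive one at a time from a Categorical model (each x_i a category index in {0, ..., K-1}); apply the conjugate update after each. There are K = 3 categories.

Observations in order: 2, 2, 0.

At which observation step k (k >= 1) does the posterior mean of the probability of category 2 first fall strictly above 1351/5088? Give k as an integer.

k = 2

obs 1: x=2 → posterior Dirichlet(6, 7/5, 11/5)
obs 2: x=2 → posterior Dirichlet(6, 7/5, 16/5)
obs 3: x=0 → posterior Dirichlet(7, 7/5, 16/5)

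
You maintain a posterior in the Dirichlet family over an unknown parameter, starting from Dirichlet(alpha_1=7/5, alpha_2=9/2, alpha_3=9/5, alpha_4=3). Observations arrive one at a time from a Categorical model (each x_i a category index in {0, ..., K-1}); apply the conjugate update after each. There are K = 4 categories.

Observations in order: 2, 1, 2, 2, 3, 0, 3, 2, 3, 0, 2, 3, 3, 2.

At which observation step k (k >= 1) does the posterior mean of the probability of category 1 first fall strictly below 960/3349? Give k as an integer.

k = 9

obs 1: x=2 → posterior Dirichlet(7/5, 9/2, 14/5, 3)
obs 2: x=1 → posterior Dirichlet(7/5, 11/2, 14/5, 3)
obs 3: x=2 → posterior Dirichlet(7/5, 11/2, 19/5, 3)
obs 4: x=2 → posterior Dirichlet(7/5, 11/2, 24/5, 3)
obs 5: x=3 → posterior Dirichlet(7/5, 11/2, 24/5, 4)
obs 6: x=0 → posterior Dirichlet(12/5, 11/2, 24/5, 4)
obs 7: x=3 → posterior Dirichlet(12/5, 11/2, 24/5, 5)
obs 8: x=2 → posterior Dirichlet(12/5, 11/2, 29/5, 5)
obs 9: x=3 → posterior Dirichlet(12/5, 11/2, 29/5, 6)
obs 10: x=0 → posterior Dirichlet(17/5, 11/2, 29/5, 6)
obs 11: x=2 → posterior Dirichlet(17/5, 11/2, 34/5, 6)
obs 12: x=3 → posterior Dirichlet(17/5, 11/2, 34/5, 7)
obs 13: x=3 → posterior Dirichlet(17/5, 11/2, 34/5, 8)
obs 14: x=2 → posterior Dirichlet(17/5, 11/2, 39/5, 8)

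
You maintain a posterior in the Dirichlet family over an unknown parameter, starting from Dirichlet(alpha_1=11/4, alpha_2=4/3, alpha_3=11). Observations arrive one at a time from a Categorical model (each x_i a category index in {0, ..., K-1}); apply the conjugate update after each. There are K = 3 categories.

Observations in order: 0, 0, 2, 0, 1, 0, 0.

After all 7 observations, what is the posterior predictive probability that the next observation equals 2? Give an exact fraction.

144/265

obs 1: x=0 → posterior Dirichlet(15/4, 4/3, 11)
obs 2: x=0 → posterior Dirichlet(19/4, 4/3, 11)
obs 3: x=2 → posterior Dirichlet(19/4, 4/3, 12)
obs 4: x=0 → posterior Dirichlet(23/4, 4/3, 12)
obs 5: x=1 → posterior Dirichlet(23/4, 7/3, 12)
obs 6: x=0 → posterior Dirichlet(27/4, 7/3, 12)
obs 7: x=0 → posterior Dirichlet(31/4, 7/3, 12)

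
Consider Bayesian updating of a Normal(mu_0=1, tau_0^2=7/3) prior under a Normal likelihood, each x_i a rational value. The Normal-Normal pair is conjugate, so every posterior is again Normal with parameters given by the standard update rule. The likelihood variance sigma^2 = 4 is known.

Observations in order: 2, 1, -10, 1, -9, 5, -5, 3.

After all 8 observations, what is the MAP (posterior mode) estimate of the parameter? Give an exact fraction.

-18/17

obs 1: x=2 → posterior Normal(26/19, 28/19)
obs 2: x=1 → posterior Normal(33/26, 14/13)
obs 3: x=-10 → posterior Normal(-37/33, 28/33)
obs 4: x=1 → posterior Normal(-3/4, 7/10)
obs 5: x=-9 → posterior Normal(-93/47, 28/47)
obs 6: x=5 → posterior Normal(-29/27, 14/27)
obs 7: x=-5 → posterior Normal(-93/61, 28/61)
obs 8: x=3 → posterior Normal(-18/17, 7/17)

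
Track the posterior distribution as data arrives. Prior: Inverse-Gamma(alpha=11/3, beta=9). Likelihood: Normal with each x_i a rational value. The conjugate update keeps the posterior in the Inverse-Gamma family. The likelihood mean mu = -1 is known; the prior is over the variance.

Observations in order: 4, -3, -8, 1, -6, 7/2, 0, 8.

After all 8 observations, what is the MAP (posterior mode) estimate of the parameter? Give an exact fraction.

2727/208

obs 1: x=4 → posterior Inverse-Gamma(25/6, 43/2)
obs 2: x=-3 → posterior Inverse-Gamma(14/3, 47/2)
obs 3: x=-8 → posterior Inverse-Gamma(31/6, 48)
obs 4: x=1 → posterior Inverse-Gamma(17/3, 50)
obs 5: x=-6 → posterior Inverse-Gamma(37/6, 125/2)
obs 6: x=7/2 → posterior Inverse-Gamma(20/3, 581/8)
obs 7: x=0 → posterior Inverse-Gamma(43/6, 585/8)
obs 8: x=8 → posterior Inverse-Gamma(23/3, 909/8)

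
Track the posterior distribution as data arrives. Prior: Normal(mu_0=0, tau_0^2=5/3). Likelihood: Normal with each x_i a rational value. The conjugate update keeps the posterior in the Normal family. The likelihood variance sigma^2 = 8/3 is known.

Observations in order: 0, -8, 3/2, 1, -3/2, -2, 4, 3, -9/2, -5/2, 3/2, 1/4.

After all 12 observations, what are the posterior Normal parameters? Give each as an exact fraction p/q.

obs 1: x=0 → posterior Normal(0, 40/39)
obs 2: x=-8 → posterior Normal(-20/9, 20/27)
obs 3: x=3/2 → posterior Normal(-65/46, 40/69)
obs 4: x=1 → posterior Normal(-55/56, 10/21)
obs 5: x=-3/2 → posterior Normal(-35/33, 40/99)
obs 6: x=-2 → posterior Normal(-45/38, 20/57)
obs 7: x=4 → posterior Normal(-25/43, 40/129)
obs 8: x=3 → posterior Normal(-5/24, 5/18)
obs 9: x=-9/2 → posterior Normal(-65/106, 40/159)
obs 10: x=-5/2 → posterior Normal(-45/58, 20/87)
obs 11: x=3/2 → posterior Normal(-25/42, 40/189)
obs 12: x=1/4 → posterior Normal(-145/272, 10/51)

mu_0=-145/272, tau_0^2=10/51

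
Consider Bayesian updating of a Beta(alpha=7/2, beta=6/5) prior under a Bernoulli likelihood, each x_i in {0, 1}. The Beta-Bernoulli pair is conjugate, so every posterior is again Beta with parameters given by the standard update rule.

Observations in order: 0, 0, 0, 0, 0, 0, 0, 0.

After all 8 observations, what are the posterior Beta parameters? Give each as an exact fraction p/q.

alpha=7/2, beta=46/5

obs 1: x=0 → posterior Beta(7/2, 11/5)
obs 2: x=0 → posterior Beta(7/2, 16/5)
obs 3: x=0 → posterior Beta(7/2, 21/5)
obs 4: x=0 → posterior Beta(7/2, 26/5)
obs 5: x=0 → posterior Beta(7/2, 31/5)
obs 6: x=0 → posterior Beta(7/2, 36/5)
obs 7: x=0 → posterior Beta(7/2, 41/5)
obs 8: x=0 → posterior Beta(7/2, 46/5)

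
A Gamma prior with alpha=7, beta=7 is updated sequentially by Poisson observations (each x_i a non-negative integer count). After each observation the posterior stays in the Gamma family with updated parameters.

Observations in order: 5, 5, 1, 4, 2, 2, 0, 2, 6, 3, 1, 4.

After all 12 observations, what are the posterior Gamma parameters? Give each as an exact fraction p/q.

alpha=42, beta=19

obs 1: x=5 → posterior Gamma(12, 8)
obs 2: x=5 → posterior Gamma(17, 9)
obs 3: x=1 → posterior Gamma(18, 10)
obs 4: x=4 → posterior Gamma(22, 11)
obs 5: x=2 → posterior Gamma(24, 12)
obs 6: x=2 → posterior Gamma(26, 13)
obs 7: x=0 → posterior Gamma(26, 14)
obs 8: x=2 → posterior Gamma(28, 15)
obs 9: x=6 → posterior Gamma(34, 16)
obs 10: x=3 → posterior Gamma(37, 17)
obs 11: x=1 → posterior Gamma(38, 18)
obs 12: x=4 → posterior Gamma(42, 19)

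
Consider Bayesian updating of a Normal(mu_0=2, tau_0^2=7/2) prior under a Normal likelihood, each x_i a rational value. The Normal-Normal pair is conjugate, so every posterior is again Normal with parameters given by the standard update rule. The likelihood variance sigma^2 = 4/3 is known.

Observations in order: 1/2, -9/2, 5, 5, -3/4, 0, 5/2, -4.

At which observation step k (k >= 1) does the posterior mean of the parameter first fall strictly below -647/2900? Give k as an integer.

obs 1: x=1/2 → posterior Normal(53/58, 28/29)
obs 2: x=-9/2 → posterior Normal(-34/25, 14/25)
obs 3: x=5 → posterior Normal(37/71, 28/71)
obs 4: x=5 → posterior Normal(71/46, 7/23)
obs 5: x=-3/4 → posterior Normal(505/452, 28/113)
obs 6: x=0 → posterior Normal(505/536, 14/67)
obs 7: x=5/2 → posterior Normal(143/124, 28/155)
obs 8: x=-4 → posterior Normal(379/704, 7/44)

k = 2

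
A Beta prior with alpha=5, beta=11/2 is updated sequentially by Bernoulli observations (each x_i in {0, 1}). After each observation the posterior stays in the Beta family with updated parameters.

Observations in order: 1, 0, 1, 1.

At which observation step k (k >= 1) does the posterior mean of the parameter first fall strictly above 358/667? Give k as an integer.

obs 1: x=1 → posterior Beta(6, 11/2)
obs 2: x=0 → posterior Beta(6, 13/2)
obs 3: x=1 → posterior Beta(7, 13/2)
obs 4: x=1 → posterior Beta(8, 13/2)

k = 4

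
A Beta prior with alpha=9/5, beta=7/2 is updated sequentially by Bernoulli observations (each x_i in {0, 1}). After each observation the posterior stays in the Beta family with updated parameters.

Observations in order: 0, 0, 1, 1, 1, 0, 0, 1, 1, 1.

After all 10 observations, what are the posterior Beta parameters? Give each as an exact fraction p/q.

alpha=39/5, beta=15/2

obs 1: x=0 → posterior Beta(9/5, 9/2)
obs 2: x=0 → posterior Beta(9/5, 11/2)
obs 3: x=1 → posterior Beta(14/5, 11/2)
obs 4: x=1 → posterior Beta(19/5, 11/2)
obs 5: x=1 → posterior Beta(24/5, 11/2)
obs 6: x=0 → posterior Beta(24/5, 13/2)
obs 7: x=0 → posterior Beta(24/5, 15/2)
obs 8: x=1 → posterior Beta(29/5, 15/2)
obs 9: x=1 → posterior Beta(34/5, 15/2)
obs 10: x=1 → posterior Beta(39/5, 15/2)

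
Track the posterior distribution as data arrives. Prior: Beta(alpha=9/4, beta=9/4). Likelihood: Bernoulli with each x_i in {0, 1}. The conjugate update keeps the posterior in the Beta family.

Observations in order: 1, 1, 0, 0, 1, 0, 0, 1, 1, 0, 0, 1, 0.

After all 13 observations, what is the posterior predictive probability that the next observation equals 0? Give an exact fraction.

37/70

obs 1: x=1 → posterior Beta(13/4, 9/4)
obs 2: x=1 → posterior Beta(17/4, 9/4)
obs 3: x=0 → posterior Beta(17/4, 13/4)
obs 4: x=0 → posterior Beta(17/4, 17/4)
obs 5: x=1 → posterior Beta(21/4, 17/4)
obs 6: x=0 → posterior Beta(21/4, 21/4)
obs 7: x=0 → posterior Beta(21/4, 25/4)
obs 8: x=1 → posterior Beta(25/4, 25/4)
obs 9: x=1 → posterior Beta(29/4, 25/4)
obs 10: x=0 → posterior Beta(29/4, 29/4)
obs 11: x=0 → posterior Beta(29/4, 33/4)
obs 12: x=1 → posterior Beta(33/4, 33/4)
obs 13: x=0 → posterior Beta(33/4, 37/4)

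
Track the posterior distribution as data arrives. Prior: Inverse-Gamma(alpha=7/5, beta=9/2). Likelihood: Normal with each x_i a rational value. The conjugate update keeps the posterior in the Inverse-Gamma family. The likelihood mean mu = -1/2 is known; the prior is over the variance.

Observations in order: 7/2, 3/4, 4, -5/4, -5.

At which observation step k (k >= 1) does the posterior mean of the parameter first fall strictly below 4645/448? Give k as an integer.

obs 1: x=7/2 → posterior Inverse-Gamma(19/10, 25/2)
obs 2: x=3/4 → posterior Inverse-Gamma(12/5, 425/32)
obs 3: x=4 → posterior Inverse-Gamma(29/10, 749/32)
obs 4: x=-5/4 → posterior Inverse-Gamma(17/5, 379/16)
obs 5: x=-5 → posterior Inverse-Gamma(39/10, 541/16)

k = 2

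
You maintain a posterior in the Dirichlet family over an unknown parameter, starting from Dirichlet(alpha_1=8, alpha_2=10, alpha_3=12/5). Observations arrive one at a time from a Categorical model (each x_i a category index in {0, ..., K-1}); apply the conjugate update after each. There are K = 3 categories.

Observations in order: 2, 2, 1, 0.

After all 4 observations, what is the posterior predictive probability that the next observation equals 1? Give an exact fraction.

55/122

obs 1: x=2 → posterior Dirichlet(8, 10, 17/5)
obs 2: x=2 → posterior Dirichlet(8, 10, 22/5)
obs 3: x=1 → posterior Dirichlet(8, 11, 22/5)
obs 4: x=0 → posterior Dirichlet(9, 11, 22/5)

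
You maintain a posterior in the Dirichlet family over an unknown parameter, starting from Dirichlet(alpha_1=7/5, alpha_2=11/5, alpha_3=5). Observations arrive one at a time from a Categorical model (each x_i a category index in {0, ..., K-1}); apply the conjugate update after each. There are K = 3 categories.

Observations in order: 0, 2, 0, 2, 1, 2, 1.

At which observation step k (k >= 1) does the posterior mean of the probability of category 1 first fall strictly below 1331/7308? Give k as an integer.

k = 4

obs 1: x=0 → posterior Dirichlet(12/5, 11/5, 5)
obs 2: x=2 → posterior Dirichlet(12/5, 11/5, 6)
obs 3: x=0 → posterior Dirichlet(17/5, 11/5, 6)
obs 4: x=2 → posterior Dirichlet(17/5, 11/5, 7)
obs 5: x=1 → posterior Dirichlet(17/5, 16/5, 7)
obs 6: x=2 → posterior Dirichlet(17/5, 16/5, 8)
obs 7: x=1 → posterior Dirichlet(17/5, 21/5, 8)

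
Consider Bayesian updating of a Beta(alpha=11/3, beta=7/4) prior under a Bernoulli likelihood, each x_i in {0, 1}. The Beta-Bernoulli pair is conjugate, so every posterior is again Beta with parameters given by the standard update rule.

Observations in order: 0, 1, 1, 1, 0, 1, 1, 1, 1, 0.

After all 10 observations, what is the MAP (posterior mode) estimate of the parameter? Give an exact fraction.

116/161

obs 1: x=0 → posterior Beta(11/3, 11/4)
obs 2: x=1 → posterior Beta(14/3, 11/4)
obs 3: x=1 → posterior Beta(17/3, 11/4)
obs 4: x=1 → posterior Beta(20/3, 11/4)
obs 5: x=0 → posterior Beta(20/3, 15/4)
obs 6: x=1 → posterior Beta(23/3, 15/4)
obs 7: x=1 → posterior Beta(26/3, 15/4)
obs 8: x=1 → posterior Beta(29/3, 15/4)
obs 9: x=1 → posterior Beta(32/3, 15/4)
obs 10: x=0 → posterior Beta(32/3, 19/4)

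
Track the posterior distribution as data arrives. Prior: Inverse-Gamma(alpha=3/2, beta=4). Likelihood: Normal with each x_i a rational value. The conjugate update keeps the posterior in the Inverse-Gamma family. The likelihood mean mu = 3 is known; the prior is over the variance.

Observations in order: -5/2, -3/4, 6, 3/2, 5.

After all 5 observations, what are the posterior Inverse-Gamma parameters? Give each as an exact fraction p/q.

alpha=4, beta=1081/32

obs 1: x=-5/2 → posterior Inverse-Gamma(2, 153/8)
obs 2: x=-3/4 → posterior Inverse-Gamma(5/2, 837/32)
obs 3: x=6 → posterior Inverse-Gamma(3, 981/32)
obs 4: x=3/2 → posterior Inverse-Gamma(7/2, 1017/32)
obs 5: x=5 → posterior Inverse-Gamma(4, 1081/32)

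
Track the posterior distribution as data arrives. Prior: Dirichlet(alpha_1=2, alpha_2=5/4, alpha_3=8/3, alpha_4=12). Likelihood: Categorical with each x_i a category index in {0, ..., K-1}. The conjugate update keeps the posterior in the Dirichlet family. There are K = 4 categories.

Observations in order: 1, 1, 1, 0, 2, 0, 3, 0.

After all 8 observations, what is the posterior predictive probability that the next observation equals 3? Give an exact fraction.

156/311

obs 1: x=1 → posterior Dirichlet(2, 9/4, 8/3, 12)
obs 2: x=1 → posterior Dirichlet(2, 13/4, 8/3, 12)
obs 3: x=1 → posterior Dirichlet(2, 17/4, 8/3, 12)
obs 4: x=0 → posterior Dirichlet(3, 17/4, 8/3, 12)
obs 5: x=2 → posterior Dirichlet(3, 17/4, 11/3, 12)
obs 6: x=0 → posterior Dirichlet(4, 17/4, 11/3, 12)
obs 7: x=3 → posterior Dirichlet(4, 17/4, 11/3, 13)
obs 8: x=0 → posterior Dirichlet(5, 17/4, 11/3, 13)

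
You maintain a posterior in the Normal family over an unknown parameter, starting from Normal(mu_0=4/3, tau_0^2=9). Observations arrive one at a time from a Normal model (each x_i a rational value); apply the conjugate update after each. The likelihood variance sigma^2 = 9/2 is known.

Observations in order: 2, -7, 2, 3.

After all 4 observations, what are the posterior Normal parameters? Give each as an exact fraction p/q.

mu_0=4/27, tau_0^2=1

obs 1: x=2 → posterior Normal(16/9, 3)
obs 2: x=-7 → posterior Normal(-26/15, 9/5)
obs 3: x=2 → posterior Normal(-2/3, 9/7)
obs 4: x=3 → posterior Normal(4/27, 1)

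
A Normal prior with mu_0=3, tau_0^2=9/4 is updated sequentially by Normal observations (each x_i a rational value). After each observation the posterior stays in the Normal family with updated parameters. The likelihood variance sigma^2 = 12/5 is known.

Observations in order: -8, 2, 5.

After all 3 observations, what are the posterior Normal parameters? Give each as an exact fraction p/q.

mu_0=33/61, tau_0^2=36/61

obs 1: x=-8 → posterior Normal(-72/31, 36/31)
obs 2: x=2 → posterior Normal(-21/23, 18/23)
obs 3: x=5 → posterior Normal(33/61, 36/61)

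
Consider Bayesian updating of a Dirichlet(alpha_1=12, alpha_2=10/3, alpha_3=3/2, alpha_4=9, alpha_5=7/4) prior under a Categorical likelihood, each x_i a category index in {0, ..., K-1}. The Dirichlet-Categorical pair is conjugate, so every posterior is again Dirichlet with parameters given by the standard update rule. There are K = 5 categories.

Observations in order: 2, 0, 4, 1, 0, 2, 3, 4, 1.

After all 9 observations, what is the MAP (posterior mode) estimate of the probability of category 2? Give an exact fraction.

30/379

obs 1: x=2 → posterior Dirichlet(12, 10/3, 5/2, 9, 7/4)
obs 2: x=0 → posterior Dirichlet(13, 10/3, 5/2, 9, 7/4)
obs 3: x=4 → posterior Dirichlet(13, 10/3, 5/2, 9, 11/4)
obs 4: x=1 → posterior Dirichlet(13, 13/3, 5/2, 9, 11/4)
obs 5: x=0 → posterior Dirichlet(14, 13/3, 5/2, 9, 11/4)
obs 6: x=2 → posterior Dirichlet(14, 13/3, 7/2, 9, 11/4)
obs 7: x=3 → posterior Dirichlet(14, 13/3, 7/2, 10, 11/4)
obs 8: x=4 → posterior Dirichlet(14, 13/3, 7/2, 10, 15/4)
obs 9: x=1 → posterior Dirichlet(14, 16/3, 7/2, 10, 15/4)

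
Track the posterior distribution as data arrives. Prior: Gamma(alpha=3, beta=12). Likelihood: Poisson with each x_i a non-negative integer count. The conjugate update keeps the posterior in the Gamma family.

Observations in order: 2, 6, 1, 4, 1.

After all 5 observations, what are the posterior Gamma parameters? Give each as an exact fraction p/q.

obs 1: x=2 → posterior Gamma(5, 13)
obs 2: x=6 → posterior Gamma(11, 14)
obs 3: x=1 → posterior Gamma(12, 15)
obs 4: x=4 → posterior Gamma(16, 16)
obs 5: x=1 → posterior Gamma(17, 17)

alpha=17, beta=17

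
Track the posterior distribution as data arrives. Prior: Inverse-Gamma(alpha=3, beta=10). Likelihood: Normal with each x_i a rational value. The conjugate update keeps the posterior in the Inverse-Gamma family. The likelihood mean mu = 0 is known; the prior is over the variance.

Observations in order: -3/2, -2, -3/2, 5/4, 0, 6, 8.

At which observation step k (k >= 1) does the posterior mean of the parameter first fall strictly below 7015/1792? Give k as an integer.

k = 4

obs 1: x=-3/2 → posterior Inverse-Gamma(7/2, 89/8)
obs 2: x=-2 → posterior Inverse-Gamma(4, 105/8)
obs 3: x=-3/2 → posterior Inverse-Gamma(9/2, 57/4)
obs 4: x=5/4 → posterior Inverse-Gamma(5, 481/32)
obs 5: x=0 → posterior Inverse-Gamma(11/2, 481/32)
obs 6: x=6 → posterior Inverse-Gamma(6, 1057/32)
obs 7: x=8 → posterior Inverse-Gamma(13/2, 2081/32)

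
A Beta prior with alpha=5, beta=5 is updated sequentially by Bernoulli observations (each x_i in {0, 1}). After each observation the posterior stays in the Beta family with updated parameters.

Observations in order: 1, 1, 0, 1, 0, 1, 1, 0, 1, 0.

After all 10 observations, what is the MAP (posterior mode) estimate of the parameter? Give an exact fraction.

5/9

obs 1: x=1 → posterior Beta(6, 5)
obs 2: x=1 → posterior Beta(7, 5)
obs 3: x=0 → posterior Beta(7, 6)
obs 4: x=1 → posterior Beta(8, 6)
obs 5: x=0 → posterior Beta(8, 7)
obs 6: x=1 → posterior Beta(9, 7)
obs 7: x=1 → posterior Beta(10, 7)
obs 8: x=0 → posterior Beta(10, 8)
obs 9: x=1 → posterior Beta(11, 8)
obs 10: x=0 → posterior Beta(11, 9)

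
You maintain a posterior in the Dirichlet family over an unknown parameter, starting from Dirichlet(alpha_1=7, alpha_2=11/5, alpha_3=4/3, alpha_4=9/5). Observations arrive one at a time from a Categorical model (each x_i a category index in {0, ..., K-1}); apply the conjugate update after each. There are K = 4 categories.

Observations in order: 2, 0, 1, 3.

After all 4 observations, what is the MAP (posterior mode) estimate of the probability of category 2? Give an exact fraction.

4/37

obs 1: x=2 → posterior Dirichlet(7, 11/5, 7/3, 9/5)
obs 2: x=0 → posterior Dirichlet(8, 11/5, 7/3, 9/5)
obs 3: x=1 → posterior Dirichlet(8, 16/5, 7/3, 9/5)
obs 4: x=3 → posterior Dirichlet(8, 16/5, 7/3, 14/5)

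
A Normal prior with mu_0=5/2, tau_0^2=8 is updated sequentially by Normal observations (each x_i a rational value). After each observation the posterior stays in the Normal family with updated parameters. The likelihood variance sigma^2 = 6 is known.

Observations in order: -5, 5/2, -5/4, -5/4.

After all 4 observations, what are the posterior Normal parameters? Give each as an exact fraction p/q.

mu_0=-25/38, tau_0^2=24/19

obs 1: x=-5 → posterior Normal(-25/14, 24/7)
obs 2: x=5/2 → posterior Normal(-5/22, 24/11)
obs 3: x=-5/4 → posterior Normal(-1/2, 8/5)
obs 4: x=-5/4 → posterior Normal(-25/38, 24/19)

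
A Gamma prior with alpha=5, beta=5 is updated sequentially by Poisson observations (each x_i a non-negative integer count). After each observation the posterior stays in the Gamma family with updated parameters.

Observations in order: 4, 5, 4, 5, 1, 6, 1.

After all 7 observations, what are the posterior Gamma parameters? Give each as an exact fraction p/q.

alpha=31, beta=12

obs 1: x=4 → posterior Gamma(9, 6)
obs 2: x=5 → posterior Gamma(14, 7)
obs 3: x=4 → posterior Gamma(18, 8)
obs 4: x=5 → posterior Gamma(23, 9)
obs 5: x=1 → posterior Gamma(24, 10)
obs 6: x=6 → posterior Gamma(30, 11)
obs 7: x=1 → posterior Gamma(31, 12)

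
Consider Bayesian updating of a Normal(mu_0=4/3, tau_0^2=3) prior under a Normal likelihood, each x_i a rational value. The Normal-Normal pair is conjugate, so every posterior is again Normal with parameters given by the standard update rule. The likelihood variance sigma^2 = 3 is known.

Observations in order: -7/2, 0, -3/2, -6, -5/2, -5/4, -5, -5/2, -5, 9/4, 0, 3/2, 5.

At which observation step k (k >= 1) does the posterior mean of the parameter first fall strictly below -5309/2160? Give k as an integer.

k = 9

obs 1: x=-7/2 → posterior Normal(-13/12, 3/2)
obs 2: x=0 → posterior Normal(-13/18, 1)
obs 3: x=-3/2 → posterior Normal(-11/12, 3/4)
obs 4: x=-6 → posterior Normal(-29/15, 3/5)
obs 5: x=-5/2 → posterior Normal(-73/36, 1/2)
obs 6: x=-5/4 → posterior Normal(-23/12, 3/7)
obs 7: x=-5 → posterior Normal(-221/96, 3/8)
obs 8: x=-5/2 → posterior Normal(-251/108, 1/3)
obs 9: x=-5 → posterior Normal(-311/120, 3/10)
obs 10: x=9/4 → posterior Normal(-71/33, 3/11)
obs 11: x=0 → posterior Normal(-71/36, 1/4)
obs 12: x=3/2 → posterior Normal(-133/78, 3/13)
obs 13: x=5 → posterior Normal(-103/84, 3/14)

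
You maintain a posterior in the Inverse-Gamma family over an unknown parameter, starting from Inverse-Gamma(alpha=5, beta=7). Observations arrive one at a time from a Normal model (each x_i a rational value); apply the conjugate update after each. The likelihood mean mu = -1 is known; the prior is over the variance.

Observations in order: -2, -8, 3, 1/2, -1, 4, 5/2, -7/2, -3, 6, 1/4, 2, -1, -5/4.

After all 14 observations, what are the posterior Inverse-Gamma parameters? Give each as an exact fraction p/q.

alpha=12, beta=1515/16

obs 1: x=-2 → posterior Inverse-Gamma(11/2, 15/2)
obs 2: x=-8 → posterior Inverse-Gamma(6, 32)
obs 3: x=3 → posterior Inverse-Gamma(13/2, 40)
obs 4: x=1/2 → posterior Inverse-Gamma(7, 329/8)
obs 5: x=-1 → posterior Inverse-Gamma(15/2, 329/8)
obs 6: x=4 → posterior Inverse-Gamma(8, 429/8)
obs 7: x=5/2 → posterior Inverse-Gamma(17/2, 239/4)
obs 8: x=-7/2 → posterior Inverse-Gamma(9, 503/8)
obs 9: x=-3 → posterior Inverse-Gamma(19/2, 519/8)
obs 10: x=6 → posterior Inverse-Gamma(10, 715/8)
obs 11: x=1/4 → posterior Inverse-Gamma(21/2, 2885/32)
obs 12: x=2 → posterior Inverse-Gamma(11, 3029/32)
obs 13: x=-1 → posterior Inverse-Gamma(23/2, 3029/32)
obs 14: x=-5/4 → posterior Inverse-Gamma(12, 1515/16)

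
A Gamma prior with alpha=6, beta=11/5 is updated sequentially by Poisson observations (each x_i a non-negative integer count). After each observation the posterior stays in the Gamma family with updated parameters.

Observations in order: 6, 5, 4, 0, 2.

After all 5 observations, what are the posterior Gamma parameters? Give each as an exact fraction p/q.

alpha=23, beta=36/5

obs 1: x=6 → posterior Gamma(12, 16/5)
obs 2: x=5 → posterior Gamma(17, 21/5)
obs 3: x=4 → posterior Gamma(21, 26/5)
obs 4: x=0 → posterior Gamma(21, 31/5)
obs 5: x=2 → posterior Gamma(23, 36/5)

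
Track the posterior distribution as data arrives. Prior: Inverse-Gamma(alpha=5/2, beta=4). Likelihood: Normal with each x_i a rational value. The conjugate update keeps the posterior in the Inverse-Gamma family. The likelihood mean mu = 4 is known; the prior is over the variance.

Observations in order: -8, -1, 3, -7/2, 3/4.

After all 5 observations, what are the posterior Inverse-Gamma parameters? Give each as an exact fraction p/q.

obs 1: x=-8 → posterior Inverse-Gamma(3, 76)
obs 2: x=-1 → posterior Inverse-Gamma(7/2, 177/2)
obs 3: x=3 → posterior Inverse-Gamma(4, 89)
obs 4: x=-7/2 → posterior Inverse-Gamma(9/2, 937/8)
obs 5: x=3/4 → posterior Inverse-Gamma(5, 3917/32)

alpha=5, beta=3917/32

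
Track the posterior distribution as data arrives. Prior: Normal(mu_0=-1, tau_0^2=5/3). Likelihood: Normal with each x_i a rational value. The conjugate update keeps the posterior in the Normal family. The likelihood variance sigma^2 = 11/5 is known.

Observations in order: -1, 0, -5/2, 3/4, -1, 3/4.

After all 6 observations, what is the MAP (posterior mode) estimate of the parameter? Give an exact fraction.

-36/61

obs 1: x=-1 → posterior Normal(-1, 55/58)
obs 2: x=0 → posterior Normal(-58/83, 55/83)
obs 3: x=-5/2 → posterior Normal(-241/216, 55/108)
obs 4: x=3/4 → posterior Normal(-407/532, 55/133)
obs 5: x=-1 → posterior Normal(-507/632, 55/158)
obs 6: x=3/4 → posterior Normal(-36/61, 55/183)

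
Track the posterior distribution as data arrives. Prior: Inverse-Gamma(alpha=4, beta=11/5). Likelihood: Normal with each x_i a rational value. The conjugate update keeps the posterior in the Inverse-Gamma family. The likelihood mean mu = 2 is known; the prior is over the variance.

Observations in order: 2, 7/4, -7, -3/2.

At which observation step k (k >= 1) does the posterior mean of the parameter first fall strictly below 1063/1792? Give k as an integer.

obs 1: x=2 → posterior Inverse-Gamma(9/2, 11/5)
obs 2: x=7/4 → posterior Inverse-Gamma(5, 357/160)
obs 3: x=-7 → posterior Inverse-Gamma(11/2, 6837/160)
obs 4: x=-3/2 → posterior Inverse-Gamma(6, 7817/160)

k = 2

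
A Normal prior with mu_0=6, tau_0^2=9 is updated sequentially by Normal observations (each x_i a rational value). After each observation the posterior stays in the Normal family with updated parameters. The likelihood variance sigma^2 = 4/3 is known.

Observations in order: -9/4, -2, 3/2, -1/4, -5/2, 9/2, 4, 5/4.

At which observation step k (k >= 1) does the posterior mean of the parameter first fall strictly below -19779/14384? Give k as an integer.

k = 2

obs 1: x=-9/4 → posterior Normal(-147/124, 36/31)
obs 2: x=-2 → posterior Normal(-363/232, 18/29)
obs 3: x=3/2 → posterior Normal(-201/340, 36/85)
obs 4: x=-1/4 → posterior Normal(-57/112, 9/28)
obs 5: x=-5/2 → posterior Normal(-249/278, 36/139)
obs 6: x=9/2 → posterior Normal(-3/166, 18/83)
obs 7: x=4 → posterior Normal(105/193, 36/193)
obs 8: x=5/4 → posterior Normal(111/176, 9/55)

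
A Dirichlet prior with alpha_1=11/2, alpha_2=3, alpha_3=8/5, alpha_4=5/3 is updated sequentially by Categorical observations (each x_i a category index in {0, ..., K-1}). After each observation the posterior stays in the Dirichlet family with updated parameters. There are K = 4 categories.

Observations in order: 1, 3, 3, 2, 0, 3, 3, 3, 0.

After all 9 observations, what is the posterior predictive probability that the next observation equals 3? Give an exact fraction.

obs 1: x=1 → posterior Dirichlet(11/2, 4, 8/5, 5/3)
obs 2: x=3 → posterior Dirichlet(11/2, 4, 8/5, 8/3)
obs 3: x=3 → posterior Dirichlet(11/2, 4, 8/5, 11/3)
obs 4: x=2 → posterior Dirichlet(11/2, 4, 13/5, 11/3)
obs 5: x=0 → posterior Dirichlet(13/2, 4, 13/5, 11/3)
obs 6: x=3 → posterior Dirichlet(13/2, 4, 13/5, 14/3)
obs 7: x=3 → posterior Dirichlet(13/2, 4, 13/5, 17/3)
obs 8: x=3 → posterior Dirichlet(13/2, 4, 13/5, 20/3)
obs 9: x=0 → posterior Dirichlet(15/2, 4, 13/5, 20/3)

200/623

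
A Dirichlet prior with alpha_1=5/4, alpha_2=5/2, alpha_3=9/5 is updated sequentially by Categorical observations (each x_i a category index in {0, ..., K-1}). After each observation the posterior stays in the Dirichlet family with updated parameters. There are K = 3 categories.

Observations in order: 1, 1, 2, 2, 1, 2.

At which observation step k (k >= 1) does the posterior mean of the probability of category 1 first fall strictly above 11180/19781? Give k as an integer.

k = 2

obs 1: x=1 → posterior Dirichlet(5/4, 7/2, 9/5)
obs 2: x=1 → posterior Dirichlet(5/4, 9/2, 9/5)
obs 3: x=2 → posterior Dirichlet(5/4, 9/2, 14/5)
obs 4: x=2 → posterior Dirichlet(5/4, 9/2, 19/5)
obs 5: x=1 → posterior Dirichlet(5/4, 11/2, 19/5)
obs 6: x=2 → posterior Dirichlet(5/4, 11/2, 24/5)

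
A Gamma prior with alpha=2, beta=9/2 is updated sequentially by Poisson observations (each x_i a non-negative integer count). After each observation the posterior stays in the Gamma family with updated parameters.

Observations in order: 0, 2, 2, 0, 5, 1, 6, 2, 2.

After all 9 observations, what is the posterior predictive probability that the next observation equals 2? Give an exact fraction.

31273992235224203710263689505171348/125184900814733057351483732809459681

obs 1: x=0 → posterior Gamma(2, 11/2)
obs 2: x=2 → posterior Gamma(4, 13/2)
obs 3: x=2 → posterior Gamma(6, 15/2)
obs 4: x=0 → posterior Gamma(6, 17/2)
obs 5: x=5 → posterior Gamma(11, 19/2)
obs 6: x=1 → posterior Gamma(12, 21/2)
obs 7: x=6 → posterior Gamma(18, 23/2)
obs 8: x=2 → posterior Gamma(20, 25/2)
obs 9: x=2 → posterior Gamma(22, 27/2)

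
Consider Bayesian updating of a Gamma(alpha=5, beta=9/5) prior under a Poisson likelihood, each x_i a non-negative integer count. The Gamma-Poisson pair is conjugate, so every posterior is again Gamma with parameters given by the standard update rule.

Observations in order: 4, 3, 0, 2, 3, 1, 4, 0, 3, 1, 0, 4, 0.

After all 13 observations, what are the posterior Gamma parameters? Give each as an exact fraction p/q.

alpha=30, beta=74/5

obs 1: x=4 → posterior Gamma(9, 14/5)
obs 2: x=3 → posterior Gamma(12, 19/5)
obs 3: x=0 → posterior Gamma(12, 24/5)
obs 4: x=2 → posterior Gamma(14, 29/5)
obs 5: x=3 → posterior Gamma(17, 34/5)
obs 6: x=1 → posterior Gamma(18, 39/5)
obs 7: x=4 → posterior Gamma(22, 44/5)
obs 8: x=0 → posterior Gamma(22, 49/5)
obs 9: x=3 → posterior Gamma(25, 54/5)
obs 10: x=1 → posterior Gamma(26, 59/5)
obs 11: x=0 → posterior Gamma(26, 64/5)
obs 12: x=4 → posterior Gamma(30, 69/5)
obs 13: x=0 → posterior Gamma(30, 74/5)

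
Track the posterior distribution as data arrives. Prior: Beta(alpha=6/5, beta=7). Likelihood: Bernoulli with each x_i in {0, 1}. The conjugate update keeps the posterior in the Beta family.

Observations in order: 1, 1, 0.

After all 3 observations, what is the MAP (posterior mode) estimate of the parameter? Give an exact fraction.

11/46

obs 1: x=1 → posterior Beta(11/5, 7)
obs 2: x=1 → posterior Beta(16/5, 7)
obs 3: x=0 → posterior Beta(16/5, 8)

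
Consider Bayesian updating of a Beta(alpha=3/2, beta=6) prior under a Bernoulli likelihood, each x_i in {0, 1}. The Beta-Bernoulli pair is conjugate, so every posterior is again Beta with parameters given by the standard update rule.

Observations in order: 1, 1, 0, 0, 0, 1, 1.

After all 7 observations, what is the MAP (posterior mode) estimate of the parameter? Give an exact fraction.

9/25

obs 1: x=1 → posterior Beta(5/2, 6)
obs 2: x=1 → posterior Beta(7/2, 6)
obs 3: x=0 → posterior Beta(7/2, 7)
obs 4: x=0 → posterior Beta(7/2, 8)
obs 5: x=0 → posterior Beta(7/2, 9)
obs 6: x=1 → posterior Beta(9/2, 9)
obs 7: x=1 → posterior Beta(11/2, 9)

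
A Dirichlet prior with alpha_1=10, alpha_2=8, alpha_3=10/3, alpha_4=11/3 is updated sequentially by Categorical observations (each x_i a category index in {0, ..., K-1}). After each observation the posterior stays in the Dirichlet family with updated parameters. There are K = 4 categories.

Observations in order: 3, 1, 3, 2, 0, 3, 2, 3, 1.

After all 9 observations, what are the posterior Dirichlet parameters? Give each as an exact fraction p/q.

alpha_1=11, alpha_2=10, alpha_3=16/3, alpha_4=23/3

obs 1: x=3 → posterior Dirichlet(10, 8, 10/3, 14/3)
obs 2: x=1 → posterior Dirichlet(10, 9, 10/3, 14/3)
obs 3: x=3 → posterior Dirichlet(10, 9, 10/3, 17/3)
obs 4: x=2 → posterior Dirichlet(10, 9, 13/3, 17/3)
obs 5: x=0 → posterior Dirichlet(11, 9, 13/3, 17/3)
obs 6: x=3 → posterior Dirichlet(11, 9, 13/3, 20/3)
obs 7: x=2 → posterior Dirichlet(11, 9, 16/3, 20/3)
obs 8: x=3 → posterior Dirichlet(11, 9, 16/3, 23/3)
obs 9: x=1 → posterior Dirichlet(11, 10, 16/3, 23/3)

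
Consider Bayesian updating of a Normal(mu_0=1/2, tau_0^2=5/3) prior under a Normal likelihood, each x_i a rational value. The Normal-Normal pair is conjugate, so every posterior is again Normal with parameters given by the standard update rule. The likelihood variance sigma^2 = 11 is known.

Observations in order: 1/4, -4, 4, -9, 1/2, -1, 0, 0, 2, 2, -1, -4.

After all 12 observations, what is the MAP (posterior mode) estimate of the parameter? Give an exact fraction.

-139/372

obs 1: x=1/4 → posterior Normal(71/152, 55/38)
obs 2: x=-4 → posterior Normal(-9/172, 55/43)
obs 3: x=4 → posterior Normal(71/192, 55/48)
obs 4: x=-9 → posterior Normal(-109/212, 55/53)
obs 5: x=1/2 → posterior Normal(-99/232, 55/58)
obs 6: x=-1 → posterior Normal(-17/36, 55/63)
obs 7: x=0 → posterior Normal(-7/16, 55/68)
obs 8: x=0 → posterior Normal(-119/292, 55/73)
obs 9: x=2 → posterior Normal(-79/312, 55/78)
obs 10: x=2 → posterior Normal(-39/332, 55/83)
obs 11: x=-1 → posterior Normal(-59/352, 5/8)
obs 12: x=-4 → posterior Normal(-139/372, 55/93)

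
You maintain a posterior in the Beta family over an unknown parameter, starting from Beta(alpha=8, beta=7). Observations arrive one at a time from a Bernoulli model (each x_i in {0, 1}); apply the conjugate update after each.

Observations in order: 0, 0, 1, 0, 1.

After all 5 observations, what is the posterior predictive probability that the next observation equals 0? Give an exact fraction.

obs 1: x=0 → posterior Beta(8, 8)
obs 2: x=0 → posterior Beta(8, 9)
obs 3: x=1 → posterior Beta(9, 9)
obs 4: x=0 → posterior Beta(9, 10)
obs 5: x=1 → posterior Beta(10, 10)

1/2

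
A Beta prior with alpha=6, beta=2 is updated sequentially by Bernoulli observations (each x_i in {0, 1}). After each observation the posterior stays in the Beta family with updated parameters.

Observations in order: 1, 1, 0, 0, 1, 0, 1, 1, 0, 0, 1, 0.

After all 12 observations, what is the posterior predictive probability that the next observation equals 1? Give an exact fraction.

3/5

obs 1: x=1 → posterior Beta(7, 2)
obs 2: x=1 → posterior Beta(8, 2)
obs 3: x=0 → posterior Beta(8, 3)
obs 4: x=0 → posterior Beta(8, 4)
obs 5: x=1 → posterior Beta(9, 4)
obs 6: x=0 → posterior Beta(9, 5)
obs 7: x=1 → posterior Beta(10, 5)
obs 8: x=1 → posterior Beta(11, 5)
obs 9: x=0 → posterior Beta(11, 6)
obs 10: x=0 → posterior Beta(11, 7)
obs 11: x=1 → posterior Beta(12, 7)
obs 12: x=0 → posterior Beta(12, 8)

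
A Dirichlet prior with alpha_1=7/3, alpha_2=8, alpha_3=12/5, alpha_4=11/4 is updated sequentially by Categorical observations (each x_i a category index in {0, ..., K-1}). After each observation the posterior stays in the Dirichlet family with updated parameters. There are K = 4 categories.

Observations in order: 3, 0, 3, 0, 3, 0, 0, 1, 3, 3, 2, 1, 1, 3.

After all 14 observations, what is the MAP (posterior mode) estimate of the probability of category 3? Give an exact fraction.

obs 1: x=3 → posterior Dirichlet(7/3, 8, 12/5, 15/4)
obs 2: x=0 → posterior Dirichlet(10/3, 8, 12/5, 15/4)
obs 3: x=3 → posterior Dirichlet(10/3, 8, 12/5, 19/4)
obs 4: x=0 → posterior Dirichlet(13/3, 8, 12/5, 19/4)
obs 5: x=3 → posterior Dirichlet(13/3, 8, 12/5, 23/4)
obs 6: x=0 → posterior Dirichlet(16/3, 8, 12/5, 23/4)
obs 7: x=0 → posterior Dirichlet(19/3, 8, 12/5, 23/4)
obs 8: x=1 → posterior Dirichlet(19/3, 9, 12/5, 23/4)
obs 9: x=3 → posterior Dirichlet(19/3, 9, 12/5, 27/4)
obs 10: x=3 → posterior Dirichlet(19/3, 9, 12/5, 31/4)
obs 11: x=2 → posterior Dirichlet(19/3, 9, 17/5, 31/4)
obs 12: x=1 → posterior Dirichlet(19/3, 10, 17/5, 31/4)
obs 13: x=1 → posterior Dirichlet(19/3, 11, 17/5, 31/4)
obs 14: x=3 → posterior Dirichlet(19/3, 11, 17/5, 35/4)

465/1529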